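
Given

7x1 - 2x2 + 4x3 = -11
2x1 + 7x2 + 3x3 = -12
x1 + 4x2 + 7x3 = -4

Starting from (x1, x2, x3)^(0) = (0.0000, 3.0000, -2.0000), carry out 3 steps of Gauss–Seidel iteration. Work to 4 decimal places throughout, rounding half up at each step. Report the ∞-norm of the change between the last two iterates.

Iteration 1:
  x1 = (-11 - (-2)·3.0000 - (4)·-2.0000) / (7) = 0.4286
  x2 = (-12 - (2)·0.4286 - (3)·-2.0000) / (7) = -0.9796
  x3 = (-4 - (1)·0.4286 - (4)·-0.9796) / (7) = -0.0729
Iteration 2:
  x1 = (-11 - (-2)·-0.9796 - (4)·-0.0729) / (7) = -1.8097
  x2 = (-12 - (2)·-1.8097 - (3)·-0.0729) / (7) = -1.1660
  x3 = (-4 - (1)·-1.8097 - (4)·-1.1660) / (7) = 0.3534
Iteration 3:
  x1 = (-11 - (-2)·-1.1660 - (4)·0.3534) / (7) = -2.1065
  x2 = (-12 - (2)·-2.1065 - (3)·0.3534) / (7) = -1.2639
  x3 = (-4 - (1)·-2.1065 - (4)·-1.2639) / (7) = 0.4517
Change: (-0.2968, -0.0979, 0.0983) → max |·| = 0.2968

0.2968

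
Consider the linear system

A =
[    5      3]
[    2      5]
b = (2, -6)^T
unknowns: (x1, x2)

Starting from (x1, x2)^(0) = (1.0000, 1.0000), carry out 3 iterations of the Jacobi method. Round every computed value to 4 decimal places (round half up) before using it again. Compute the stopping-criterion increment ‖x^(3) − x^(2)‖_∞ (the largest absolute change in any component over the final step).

Iteration 1:
  x1 = (2 - (3)·1.0000) / (5) = -0.2000
  x2 = (-6 - (2)·1.0000) / (5) = -1.6000
Iteration 2:
  x1 = (2 - (3)·-1.6000) / (5) = 1.3600
  x2 = (-6 - (2)·-0.2000) / (5) = -1.1200
Iteration 3:
  x1 = (2 - (3)·-1.1200) / (5) = 1.0720
  x2 = (-6 - (2)·1.3600) / (5) = -1.7440
Change: (-0.2880, -0.6240) → max |·| = 0.6240

0.6240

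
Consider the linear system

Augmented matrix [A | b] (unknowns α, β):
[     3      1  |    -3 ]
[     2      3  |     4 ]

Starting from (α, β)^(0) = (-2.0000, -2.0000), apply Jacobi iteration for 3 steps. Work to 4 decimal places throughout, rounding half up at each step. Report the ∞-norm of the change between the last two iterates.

Iteration 1:
  α = (-3 - (1)·-2.0000) / (3) = -0.3333
  β = (4 - (2)·-2.0000) / (3) = 2.6667
Iteration 2:
  α = (-3 - (1)·2.6667) / (3) = -1.8889
  β = (4 - (2)·-0.3333) / (3) = 1.5555
Iteration 3:
  α = (-3 - (1)·1.5555) / (3) = -1.5185
  β = (4 - (2)·-1.8889) / (3) = 2.5926
Change: (0.3704, 1.0371) → max |·| = 1.0371

1.0371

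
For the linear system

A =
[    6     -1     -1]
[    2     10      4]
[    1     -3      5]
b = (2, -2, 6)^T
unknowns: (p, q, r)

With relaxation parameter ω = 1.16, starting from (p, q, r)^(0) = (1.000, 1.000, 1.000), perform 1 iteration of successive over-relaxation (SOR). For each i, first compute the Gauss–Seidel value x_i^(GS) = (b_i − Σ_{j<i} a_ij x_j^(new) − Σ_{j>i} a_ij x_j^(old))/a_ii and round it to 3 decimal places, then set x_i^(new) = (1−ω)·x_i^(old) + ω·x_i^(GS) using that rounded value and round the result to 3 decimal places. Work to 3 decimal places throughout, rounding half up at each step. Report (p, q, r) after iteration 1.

Iteration 1:
  p: GS value = (2 - (-1)·1.000 - (-1)·1.000) / (6) = 0.667;  p ← (1−ω)·1.000 + ω·0.667 = 0.614
  q: GS value = (-2 - (2)·0.614 - (4)·1.000) / (10) = -0.723;  q ← (1−ω)·1.000 + ω·-0.723 = -0.999
  r: GS value = (6 - (1)·0.614 - (-3)·-0.999) / (5) = 0.478;  r ← (1−ω)·1.000 + ω·0.478 = 0.394

(0.614, -0.999, 0.394)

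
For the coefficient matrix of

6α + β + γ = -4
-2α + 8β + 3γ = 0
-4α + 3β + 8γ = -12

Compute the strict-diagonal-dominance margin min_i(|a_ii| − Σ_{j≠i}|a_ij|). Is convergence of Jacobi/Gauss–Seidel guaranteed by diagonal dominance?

row 1: |6| − (1+1) = 4
row 2: |8| − (2+3) = 3
row 3: |8| − (4+3) = 1
minimum over rows = 1 → strictly diagonally dominant (convergence guaranteed)

1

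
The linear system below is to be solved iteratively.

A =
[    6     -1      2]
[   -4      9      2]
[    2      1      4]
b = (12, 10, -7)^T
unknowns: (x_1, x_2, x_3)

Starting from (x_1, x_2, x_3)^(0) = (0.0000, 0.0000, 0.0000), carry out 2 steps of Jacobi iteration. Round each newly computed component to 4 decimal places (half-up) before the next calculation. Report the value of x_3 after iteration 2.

Iteration 1:
  x_1 = (12 - (-1)·0.0000 - (2)·0.0000) / (6) = 2.0000
  x_2 = (10 - (-4)·0.0000 - (2)·0.0000) / (9) = 1.1111
  x_3 = (-7 - (2)·0.0000 - (1)·0.0000) / (4) = -1.7500
Iteration 2:
  x_1 = (12 - (-1)·1.1111 - (2)·-1.7500) / (6) = 2.7685
  x_2 = (10 - (-4)·2.0000 - (2)·-1.7500) / (9) = 2.3889
  x_3 = (-7 - (2)·2.0000 - (1)·1.1111) / (4) = -3.0278

-3.0278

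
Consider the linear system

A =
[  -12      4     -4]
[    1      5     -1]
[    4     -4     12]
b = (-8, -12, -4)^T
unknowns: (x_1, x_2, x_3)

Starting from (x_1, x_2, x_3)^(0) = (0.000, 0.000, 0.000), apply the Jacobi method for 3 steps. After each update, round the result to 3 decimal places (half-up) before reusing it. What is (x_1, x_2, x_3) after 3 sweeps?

Iteration 1:
  x_1 = (-8 - (4)·0.000 - (-4)·0.000) / (-12) = 0.667
  x_2 = (-12 - (1)·0.000 - (-1)·0.000) / (5) = -2.400
  x_3 = (-4 - (4)·0.000 - (-4)·0.000) / (12) = -0.333
Iteration 2:
  x_1 = (-8 - (4)·-2.400 - (-4)·-0.333) / (-12) = -0.022
  x_2 = (-12 - (1)·0.667 - (-1)·-0.333) / (5) = -2.600
  x_3 = (-4 - (4)·0.667 - (-4)·-2.400) / (12) = -1.356
Iteration 3:
  x_1 = (-8 - (4)·-2.600 - (-4)·-1.356) / (-12) = 0.252
  x_2 = (-12 - (1)·-0.022 - (-1)·-1.356) / (5) = -2.667
  x_3 = (-4 - (4)·-0.022 - (-4)·-2.600) / (12) = -1.193

(0.252, -2.667, -1.193)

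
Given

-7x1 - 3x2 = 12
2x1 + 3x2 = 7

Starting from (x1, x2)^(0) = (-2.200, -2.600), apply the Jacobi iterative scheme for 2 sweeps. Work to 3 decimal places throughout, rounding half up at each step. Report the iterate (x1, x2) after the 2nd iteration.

Iteration 1:
  x1 = (12 - (-3)·-2.600) / (-7) = -0.600
  x2 = (7 - (2)·-2.200) / (3) = 3.800
Iteration 2:
  x1 = (12 - (-3)·3.800) / (-7) = -3.343
  x2 = (7 - (2)·-0.600) / (3) = 2.733

(-3.343, 2.733)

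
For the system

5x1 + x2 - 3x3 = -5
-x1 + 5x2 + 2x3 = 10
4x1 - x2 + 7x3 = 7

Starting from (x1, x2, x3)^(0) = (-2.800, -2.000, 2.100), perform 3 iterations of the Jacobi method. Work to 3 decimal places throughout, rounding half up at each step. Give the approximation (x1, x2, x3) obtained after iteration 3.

(-0.816, 1.770, 1.019)

Iteration 1:
  x1 = (-5 - (1)·-2.000 - (-3)·2.100) / (5) = 0.660
  x2 = (10 - (-1)·-2.800 - (2)·2.100) / (5) = 0.600
  x3 = (7 - (4)·-2.800 - (-1)·-2.000) / (7) = 2.314
Iteration 2:
  x1 = (-5 - (1)·0.600 - (-3)·2.314) / (5) = 0.268
  x2 = (10 - (-1)·0.660 - (2)·2.314) / (5) = 1.206
  x3 = (7 - (4)·0.660 - (-1)·0.600) / (7) = 0.709
Iteration 3:
  x1 = (-5 - (1)·1.206 - (-3)·0.709) / (5) = -0.816
  x2 = (10 - (-1)·0.268 - (2)·0.709) / (5) = 1.770
  x3 = (7 - (4)·0.268 - (-1)·1.206) / (7) = 1.019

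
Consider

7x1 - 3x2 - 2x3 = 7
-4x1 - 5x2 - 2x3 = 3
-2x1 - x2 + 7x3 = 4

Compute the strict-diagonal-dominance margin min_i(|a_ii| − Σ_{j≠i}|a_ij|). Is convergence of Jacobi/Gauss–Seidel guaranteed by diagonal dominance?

-1

row 1: |7| − (3+2) = 2
row 2: |-5| − (4+2) = -1
row 3: |7| − (2+1) = 4
minimum over rows = -1 → not strictly diagonally dominant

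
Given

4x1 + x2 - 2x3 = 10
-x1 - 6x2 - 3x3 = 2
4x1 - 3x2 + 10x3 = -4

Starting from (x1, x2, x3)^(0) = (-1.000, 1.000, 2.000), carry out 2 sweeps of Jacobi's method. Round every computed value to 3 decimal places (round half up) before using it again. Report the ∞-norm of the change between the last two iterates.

2.350

Iteration 1:
  x1 = (10 - (1)·1.000 - (-2)·2.000) / (4) = 3.250
  x2 = (2 - (-1)·-1.000 - (-3)·2.000) / (-6) = -1.167
  x3 = (-4 - (4)·-1.000 - (-3)·1.000) / (10) = 0.300
Iteration 2:
  x1 = (10 - (1)·-1.167 - (-2)·0.300) / (4) = 2.942
  x2 = (2 - (-1)·3.250 - (-3)·0.300) / (-6) = -1.025
  x3 = (-4 - (4)·3.250 - (-3)·-1.167) / (10) = -2.050
Change: (-0.308, 0.142, -2.350) → max |·| = 2.350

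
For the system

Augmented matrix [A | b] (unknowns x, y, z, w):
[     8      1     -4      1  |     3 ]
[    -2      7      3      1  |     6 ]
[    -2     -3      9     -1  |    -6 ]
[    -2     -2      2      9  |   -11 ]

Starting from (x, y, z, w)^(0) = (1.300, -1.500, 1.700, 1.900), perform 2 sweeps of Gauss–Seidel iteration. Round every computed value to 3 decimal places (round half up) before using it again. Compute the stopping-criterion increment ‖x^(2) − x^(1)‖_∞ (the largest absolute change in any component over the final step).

Iteration 1:
  x = (3 - (1)·-1.500 - (-4)·1.700 - (1)·1.900) / (8) = 1.175
  y = (6 - (-2)·1.175 - (3)·1.700 - (1)·1.900) / (7) = 0.193
  z = (-6 - (-2)·1.175 - (-3)·0.193 - (-1)·1.900) / (9) = -0.130
  w = (-11 - (-2)·1.175 - (-2)·0.193 - (2)·-0.130) / (9) = -0.889
Iteration 2:
  x = (3 - (1)·0.193 - (-4)·-0.130 - (1)·-0.889) / (8) = 0.397
  y = (6 - (-2)·0.397 - (3)·-0.130 - (1)·-0.889) / (7) = 1.153
  z = (-6 - (-2)·0.397 - (-3)·1.153 - (-1)·-0.889) / (9) = -0.293
  w = (-11 - (-2)·0.397 - (-2)·1.153 - (2)·-0.293) / (9) = -0.813
Change: (-0.778, 0.960, -0.163, 0.076) → max |·| = 0.960

0.960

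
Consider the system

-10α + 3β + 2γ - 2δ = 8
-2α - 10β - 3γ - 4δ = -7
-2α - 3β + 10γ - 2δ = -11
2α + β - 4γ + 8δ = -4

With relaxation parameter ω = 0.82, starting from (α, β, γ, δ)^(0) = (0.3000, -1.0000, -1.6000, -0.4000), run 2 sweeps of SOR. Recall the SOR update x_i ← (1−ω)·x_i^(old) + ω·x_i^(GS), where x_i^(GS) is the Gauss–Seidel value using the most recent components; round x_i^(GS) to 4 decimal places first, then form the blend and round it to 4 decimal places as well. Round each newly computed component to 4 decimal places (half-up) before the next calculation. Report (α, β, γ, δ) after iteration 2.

Iteration 1:
  α: GS value = (8 - (3)·-1.0000 - (2)·-1.6000 - (-2)·-0.4000) / (-10) = -1.3400;  α ← (1−ω)·0.3000 + ω·-1.3400 = -1.0448
  β: GS value = (-7 - (-2)·-1.0448 - (-3)·-1.6000 - (-4)·-0.4000) / (-10) = 1.5490;  β ← (1−ω)·-1.0000 + ω·1.5490 = 1.0902
  γ: GS value = (-11 - (-2)·-1.0448 - (-3)·1.0902 - (-2)·-0.4000) / (10) = -1.0619;  γ ← (1−ω)·-1.6000 + ω·-1.0619 = -1.1588
  δ: GS value = (-4 - (2)·-1.0448 - (1)·1.0902 - (-4)·-1.1588) / (8) = -0.9545;  δ ← (1−ω)·-0.4000 + ω·-0.9545 = -0.8547
Iteration 2:
  α: GS value = (8 - (3)·1.0902 - (2)·-1.1588 - (-2)·-0.8547) / (-10) = -0.5338;  α ← (1−ω)·-1.0448 + ω·-0.5338 = -0.6258
  β: GS value = (-7 - (-2)·-0.6258 - (-3)·-1.1588 - (-4)·-0.8547) / (-10) = 1.5147;  β ← (1−ω)·1.0902 + ω·1.5147 = 1.4383
  γ: GS value = (-11 - (-2)·-0.6258 - (-3)·1.4383 - (-2)·-0.8547) / (10) = -0.9646;  γ ← (1−ω)·-1.1588 + ω·-0.9646 = -0.9996
  δ: GS value = (-4 - (2)·-0.6258 - (1)·1.4383 - (-4)·-0.9996) / (8) = -1.0231;  δ ← (1−ω)·-0.8547 + ω·-1.0231 = -0.9928

(-0.6258, 1.4383, -0.9996, -0.9928)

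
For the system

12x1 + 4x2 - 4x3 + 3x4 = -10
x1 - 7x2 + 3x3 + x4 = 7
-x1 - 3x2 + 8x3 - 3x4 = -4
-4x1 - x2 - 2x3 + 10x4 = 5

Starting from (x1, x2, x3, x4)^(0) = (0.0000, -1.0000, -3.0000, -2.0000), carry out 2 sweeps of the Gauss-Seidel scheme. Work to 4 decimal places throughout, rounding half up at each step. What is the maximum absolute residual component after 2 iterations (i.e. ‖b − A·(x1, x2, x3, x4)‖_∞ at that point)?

Iteration 1:
  x1 = (-10 - (4)·-1.0000 - (-4)·-3.0000 - (3)·-2.0000) / (12) = -1.0000
  x2 = (7 - (1)·-1.0000 - (3)·-3.0000 - (1)·-2.0000) / (-7) = -2.7143
  x3 = (-4 - (-1)·-1.0000 - (-3)·-2.7143 - (-3)·-2.0000) / (8) = -2.3929
  x4 = (5 - (-4)·-1.0000 - (-1)·-2.7143 - (-2)·-2.3929) / (10) = -0.6500
Iteration 2:
  x1 = (-10 - (4)·-2.7143 - (-4)·-2.3929 - (3)·-0.6500) / (12) = -0.5637
  x2 = (7 - (1)·-0.5637 - (3)·-2.3929 - (1)·-0.6500) / (-7) = -2.1989
  x3 = (-4 - (-1)·-0.5637 - (-3)·-2.1989 - (-3)·-0.6500) / (8) = -1.6388
  x4 = (5 - (-4)·-0.5637 - (-1)·-2.1989 - (-2)·-1.6388) / (10) = -0.2731
Residual b − A·x = (-0.1759, -2.6391, 1.1307, -0.0003); ∞-norm = 2.6391

2.6391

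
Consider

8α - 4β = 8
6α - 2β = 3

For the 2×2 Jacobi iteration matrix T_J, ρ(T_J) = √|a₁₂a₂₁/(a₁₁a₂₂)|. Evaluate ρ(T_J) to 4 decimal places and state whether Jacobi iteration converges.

1.2247

a₁₂a₂₁/(a₁₁a₂₂) = (-4)·(6) / ((8)·(-2)) = 1.500000
ρ = √|1.500000| = √1.500000 = 1.2247
ρ > 1, so Jacobi diverges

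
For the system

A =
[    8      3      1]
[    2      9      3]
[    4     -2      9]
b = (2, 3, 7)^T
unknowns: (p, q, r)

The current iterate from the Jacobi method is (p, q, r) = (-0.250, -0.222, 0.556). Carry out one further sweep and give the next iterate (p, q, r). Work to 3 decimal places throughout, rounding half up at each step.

One sweep:
  p = (2 - (3)·-0.222 - (1)·0.556) / (8) = 0.264
  q = (3 - (2)·-0.250 - (3)·0.556) / (9) = 0.204
  r = (7 - (4)·-0.250 - (-2)·-0.222) / (9) = 0.840

(0.264, 0.204, 0.840)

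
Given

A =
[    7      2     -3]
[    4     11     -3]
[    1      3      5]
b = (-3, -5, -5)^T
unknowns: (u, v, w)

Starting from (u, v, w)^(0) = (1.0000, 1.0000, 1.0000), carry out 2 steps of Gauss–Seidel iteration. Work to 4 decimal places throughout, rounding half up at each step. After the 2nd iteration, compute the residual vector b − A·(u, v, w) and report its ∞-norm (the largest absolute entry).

1.5708

Iteration 1:
  u = (-3 - (2)·1.0000 - (-3)·1.0000) / (7) = -0.2857
  v = (-5 - (4)·-0.2857 - (-3)·1.0000) / (11) = -0.0779
  w = (-5 - (1)·-0.2857 - (3)·-0.0779) / (5) = -0.8961
Iteration 2:
  u = (-3 - (2)·-0.0779 - (-3)·-0.8961) / (7) = -0.7904
  v = (-5 - (4)·-0.7904 - (-3)·-0.8961) / (11) = -0.4115
  w = (-5 - (1)·-0.7904 - (3)·-0.4115) / (5) = -0.5950
Residual b − A·x = (1.5708, 0.9031, -0.0001); ∞-norm = 1.5708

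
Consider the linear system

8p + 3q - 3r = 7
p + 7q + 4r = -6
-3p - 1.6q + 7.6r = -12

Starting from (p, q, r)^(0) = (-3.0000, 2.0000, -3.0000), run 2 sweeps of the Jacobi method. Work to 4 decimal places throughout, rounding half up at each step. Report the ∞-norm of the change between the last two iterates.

0.6616

Iteration 1:
  p = (7 - (3)·2.0000 - (-3)·-3.0000) / (8) = -1.0000
  q = (-6 - (1)·-3.0000 - (4)·-3.0000) / (7) = 1.2857
  r = (-12 - (-3)·-3.0000 - (-1.6)·2.0000) / (7.6) = -2.3421
Iteration 2:
  p = (7 - (3)·1.2857 - (-3)·-2.3421) / (8) = -0.4854
  q = (-6 - (1)·-1.0000 - (4)·-2.3421) / (7) = 0.6241
  r = (-12 - (-3)·-1.0000 - (-1.6)·1.2857) / (7.6) = -1.7030
Change: (0.5146, -0.6616, 0.6391) → max |·| = 0.6616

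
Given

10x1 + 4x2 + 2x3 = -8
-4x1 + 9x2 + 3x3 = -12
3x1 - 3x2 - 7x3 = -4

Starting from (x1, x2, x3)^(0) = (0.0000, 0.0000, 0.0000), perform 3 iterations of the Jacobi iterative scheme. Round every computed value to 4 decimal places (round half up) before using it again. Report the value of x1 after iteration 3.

-0.2082

Iteration 1:
  x1 = (-8 - (4)·0.0000 - (2)·0.0000) / (10) = -0.8000
  x2 = (-12 - (-4)·0.0000 - (3)·0.0000) / (9) = -1.3333
  x3 = (-4 - (3)·0.0000 - (-3)·0.0000) / (-7) = 0.5714
Iteration 2:
  x1 = (-8 - (4)·-1.3333 - (2)·0.5714) / (10) = -0.3810
  x2 = (-12 - (-4)·-0.8000 - (3)·0.5714) / (9) = -1.8794
  x3 = (-4 - (3)·-0.8000 - (-3)·-1.3333) / (-7) = 0.8000
Iteration 3:
  x1 = (-8 - (4)·-1.8794 - (2)·0.8000) / (10) = -0.2082
  x2 = (-12 - (-4)·-0.3810 - (3)·0.8000) / (9) = -1.7693
  x3 = (-4 - (3)·-0.3810 - (-3)·-1.8794) / (-7) = 1.2136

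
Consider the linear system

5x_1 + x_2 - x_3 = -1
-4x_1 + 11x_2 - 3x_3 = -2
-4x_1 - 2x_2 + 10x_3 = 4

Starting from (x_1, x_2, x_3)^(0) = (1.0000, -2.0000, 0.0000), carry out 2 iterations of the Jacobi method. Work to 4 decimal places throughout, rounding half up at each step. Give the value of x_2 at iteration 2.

0.0000

Iteration 1:
  x_1 = (-1 - (1)·-2.0000 - (-1)·0.0000) / (5) = 0.2000
  x_2 = (-2 - (-4)·1.0000 - (-3)·0.0000) / (11) = 0.1818
  x_3 = (4 - (-4)·1.0000 - (-2)·-2.0000) / (10) = 0.4000
Iteration 2:
  x_1 = (-1 - (1)·0.1818 - (-1)·0.4000) / (5) = -0.1564
  x_2 = (-2 - (-4)·0.2000 - (-3)·0.4000) / (11) = 0.0000
  x_3 = (4 - (-4)·0.2000 - (-2)·0.1818) / (10) = 0.5164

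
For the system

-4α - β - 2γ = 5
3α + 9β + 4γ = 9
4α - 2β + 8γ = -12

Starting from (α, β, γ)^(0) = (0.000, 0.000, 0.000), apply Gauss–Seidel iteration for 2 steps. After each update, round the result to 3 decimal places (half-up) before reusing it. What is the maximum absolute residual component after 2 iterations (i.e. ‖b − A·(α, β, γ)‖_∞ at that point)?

0.488

Iteration 1:
  α = (5 - (-1)·0.000 - (-2)·0.000) / (-4) = -1.250
  β = (9 - (3)·-1.250 - (4)·0.000) / (9) = 1.417
  γ = (-12 - (4)·-1.250 - (-2)·1.417) / (8) = -0.521
Iteration 2:
  α = (5 - (-1)·1.417 - (-2)·-0.521) / (-4) = -1.344
  β = (9 - (3)·-1.344 - (4)·-0.521) / (9) = 1.680
  γ = (-12 - (4)·-1.344 - (-2)·1.680) / (8) = -0.408
Residual b − A·x = (0.488, -0.456, 0.000); ∞-norm = 0.488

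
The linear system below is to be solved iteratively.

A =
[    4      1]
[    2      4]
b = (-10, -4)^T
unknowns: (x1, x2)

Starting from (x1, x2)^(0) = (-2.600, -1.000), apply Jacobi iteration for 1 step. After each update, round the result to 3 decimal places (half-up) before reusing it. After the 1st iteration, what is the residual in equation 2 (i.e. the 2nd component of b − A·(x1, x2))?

Iteration 1:
  x1 = (-10 - (1)·-1.000) / (4) = -2.250
  x2 = (-4 - (2)·-2.600) / (4) = 0.300
Residual b − A·x = (-1.300, -0.700)

-0.700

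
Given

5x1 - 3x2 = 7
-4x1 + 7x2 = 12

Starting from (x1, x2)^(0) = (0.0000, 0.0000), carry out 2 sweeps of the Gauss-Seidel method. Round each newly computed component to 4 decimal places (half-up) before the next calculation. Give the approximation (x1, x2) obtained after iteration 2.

(2.9086, 3.3763)

Iteration 1:
  x1 = (7 - (-3)·0.0000) / (5) = 1.4000
  x2 = (12 - (-4)·1.4000) / (7) = 2.5143
Iteration 2:
  x1 = (7 - (-3)·2.5143) / (5) = 2.9086
  x2 = (12 - (-4)·2.9086) / (7) = 3.3763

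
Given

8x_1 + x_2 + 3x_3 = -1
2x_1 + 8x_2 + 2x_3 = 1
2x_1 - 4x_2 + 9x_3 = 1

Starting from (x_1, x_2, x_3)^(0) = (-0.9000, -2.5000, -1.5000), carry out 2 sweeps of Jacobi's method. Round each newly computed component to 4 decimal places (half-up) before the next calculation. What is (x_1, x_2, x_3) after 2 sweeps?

Iteration 1:
  x_1 = (-1 - (1)·-2.5000 - (3)·-1.5000) / (8) = 0.7500
  x_2 = (1 - (2)·-0.9000 - (2)·-1.5000) / (8) = 0.7250
  x_3 = (1 - (2)·-0.9000 - (-4)·-2.5000) / (9) = -0.8000
Iteration 2:
  x_1 = (-1 - (1)·0.7250 - (3)·-0.8000) / (8) = 0.0844
  x_2 = (1 - (2)·0.7500 - (2)·-0.8000) / (8) = 0.1375
  x_3 = (1 - (2)·0.7500 - (-4)·0.7250) / (9) = 0.2667

(0.0844, 0.1375, 0.2667)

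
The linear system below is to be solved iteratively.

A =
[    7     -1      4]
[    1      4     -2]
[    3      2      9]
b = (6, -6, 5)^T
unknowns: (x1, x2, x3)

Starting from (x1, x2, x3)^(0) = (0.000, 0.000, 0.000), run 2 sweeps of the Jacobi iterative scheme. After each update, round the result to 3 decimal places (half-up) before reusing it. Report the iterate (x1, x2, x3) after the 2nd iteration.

Iteration 1:
  x1 = (6 - (-1)·0.000 - (4)·0.000) / (7) = 0.857
  x2 = (-6 - (1)·0.000 - (-2)·0.000) / (4) = -1.500
  x3 = (5 - (3)·0.000 - (2)·0.000) / (9) = 0.556
Iteration 2:
  x1 = (6 - (-1)·-1.500 - (4)·0.556) / (7) = 0.325
  x2 = (-6 - (1)·0.857 - (-2)·0.556) / (4) = -1.436
  x3 = (5 - (3)·0.857 - (2)·-1.500) / (9) = 0.603

(0.325, -1.436, 0.603)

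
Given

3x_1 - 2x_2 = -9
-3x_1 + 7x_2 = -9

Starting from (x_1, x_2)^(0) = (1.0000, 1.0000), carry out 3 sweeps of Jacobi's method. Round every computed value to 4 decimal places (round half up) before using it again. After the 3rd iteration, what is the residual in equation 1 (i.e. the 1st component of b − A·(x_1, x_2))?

-1.0612

Iteration 1:
  x_1 = (-9 - (-2)·1.0000) / (3) = -2.3333
  x_2 = (-9 - (-3)·1.0000) / (7) = -0.8571
Iteration 2:
  x_1 = (-9 - (-2)·-0.8571) / (3) = -3.5714
  x_2 = (-9 - (-3)·-2.3333) / (7) = -2.2857
Iteration 3:
  x_1 = (-9 - (-2)·-2.2857) / (3) = -4.5238
  x_2 = (-9 - (-3)·-3.5714) / (7) = -2.8163
Residual b − A·x = (-1.0612, -2.8573)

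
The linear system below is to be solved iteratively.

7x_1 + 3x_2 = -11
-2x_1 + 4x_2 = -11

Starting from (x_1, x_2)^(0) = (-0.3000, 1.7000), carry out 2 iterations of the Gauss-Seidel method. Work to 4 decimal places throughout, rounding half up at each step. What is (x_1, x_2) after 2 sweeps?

Iteration 1:
  x_1 = (-11 - (3)·1.7000) / (7) = -2.3000
  x_2 = (-11 - (-2)·-2.3000) / (4) = -3.9000
Iteration 2:
  x_1 = (-11 - (3)·-3.9000) / (7) = 0.1000
  x_2 = (-11 - (-2)·0.1000) / (4) = -2.7000

(0.1000, -2.7000)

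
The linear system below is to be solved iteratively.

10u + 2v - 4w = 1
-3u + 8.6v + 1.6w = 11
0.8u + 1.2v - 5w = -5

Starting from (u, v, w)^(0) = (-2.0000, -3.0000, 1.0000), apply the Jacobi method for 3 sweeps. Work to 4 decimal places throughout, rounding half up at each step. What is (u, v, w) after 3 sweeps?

(0.2743, 1.0443, 1.4016)

Iteration 1:
  u = (1 - (2)·-3.0000 - (-4)·1.0000) / (10) = 1.1000
  v = (11 - (-3)·-2.0000 - (1.6)·1.0000) / (8.6) = 0.3953
  w = (-5 - (0.8)·-2.0000 - (1.2)·-3.0000) / (-5) = -0.0400
Iteration 2:
  u = (1 - (2)·0.3953 - (-4)·-0.0400) / (10) = 0.0049
  v = (11 - (-3)·1.1000 - (1.6)·-0.0400) / (8.6) = 1.6702
  w = (-5 - (0.8)·1.1000 - (1.2)·0.3953) / (-5) = 1.2709
Iteration 3:
  u = (1 - (2)·1.6702 - (-4)·1.2709) / (10) = 0.2743
  v = (11 - (-3)·0.0049 - (1.6)·1.2709) / (8.6) = 1.0443
  w = (-5 - (0.8)·0.0049 - (1.2)·1.6702) / (-5) = 1.4016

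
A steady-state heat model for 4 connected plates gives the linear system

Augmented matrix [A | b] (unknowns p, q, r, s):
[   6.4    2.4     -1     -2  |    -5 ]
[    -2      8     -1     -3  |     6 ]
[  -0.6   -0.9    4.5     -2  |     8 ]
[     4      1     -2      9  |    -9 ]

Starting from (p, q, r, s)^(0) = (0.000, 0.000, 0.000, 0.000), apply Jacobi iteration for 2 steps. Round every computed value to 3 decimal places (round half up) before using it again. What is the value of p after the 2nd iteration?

Iteration 1:
  p = (-5 - (2.4)·0.000 - (-1)·0.000 - (-2)·0.000) / (6.4) = -0.781
  q = (6 - (-2)·0.000 - (-1)·0.000 - (-3)·0.000) / (8) = 0.750
  r = (8 - (-0.6)·0.000 - (-0.9)·0.000 - (-2)·0.000) / (4.5) = 1.778
  s = (-9 - (4)·0.000 - (1)·0.000 - (-2)·0.000) / (9) = -1.000
Iteration 2:
  p = (-5 - (2.4)·0.750 - (-1)·1.778 - (-2)·-1.000) / (6.4) = -1.097
  q = (6 - (-2)·-0.781 - (-1)·1.778 - (-3)·-1.000) / (8) = 0.402
  r = (8 - (-0.6)·-0.781 - (-0.9)·0.750 - (-2)·-1.000) / (4.5) = 1.379
  s = (-9 - (4)·-0.781 - (1)·0.750 - (-2)·1.778) / (9) = -0.341

-1.097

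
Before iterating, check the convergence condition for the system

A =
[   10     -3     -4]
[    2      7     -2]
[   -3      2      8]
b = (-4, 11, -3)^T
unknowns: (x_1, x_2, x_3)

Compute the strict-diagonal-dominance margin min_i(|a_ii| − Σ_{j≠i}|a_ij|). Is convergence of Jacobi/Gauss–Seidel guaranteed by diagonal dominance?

3

row 1: |10| − (3+4) = 3
row 2: |7| − (2+2) = 3
row 3: |8| − (3+2) = 3
minimum over rows = 3 → strictly diagonally dominant (convergence guaranteed)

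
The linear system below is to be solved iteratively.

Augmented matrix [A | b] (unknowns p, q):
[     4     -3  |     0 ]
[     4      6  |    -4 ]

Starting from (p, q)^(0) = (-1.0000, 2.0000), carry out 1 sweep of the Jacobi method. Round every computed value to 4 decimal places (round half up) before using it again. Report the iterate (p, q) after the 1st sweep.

(1.5000, 0.0000)

Iteration 1:
  p = (0 - (-3)·2.0000) / (4) = 1.5000
  q = (-4 - (4)·-1.0000) / (6) = 0.0000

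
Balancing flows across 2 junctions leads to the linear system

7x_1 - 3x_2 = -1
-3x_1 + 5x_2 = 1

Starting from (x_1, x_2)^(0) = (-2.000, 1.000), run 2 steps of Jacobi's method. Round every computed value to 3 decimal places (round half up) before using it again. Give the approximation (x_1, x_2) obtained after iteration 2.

(-0.571, 0.372)

Iteration 1:
  x_1 = (-1 - (-3)·1.000) / (7) = 0.286
  x_2 = (1 - (-3)·-2.000) / (5) = -1.000
Iteration 2:
  x_1 = (-1 - (-3)·-1.000) / (7) = -0.571
  x_2 = (1 - (-3)·0.286) / (5) = 0.372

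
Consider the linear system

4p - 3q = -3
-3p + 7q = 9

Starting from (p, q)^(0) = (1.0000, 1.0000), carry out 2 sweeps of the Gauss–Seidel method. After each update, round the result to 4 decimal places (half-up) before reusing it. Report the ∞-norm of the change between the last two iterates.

Iteration 1:
  p = (-3 - (-3)·1.0000) / (4) = 0.0000
  q = (9 - (-3)·0.0000) / (7) = 1.2857
Iteration 2:
  p = (-3 - (-3)·1.2857) / (4) = 0.2143
  q = (9 - (-3)·0.2143) / (7) = 1.3776
Change: (0.2143, 0.0919) → max |·| = 0.2143

0.2143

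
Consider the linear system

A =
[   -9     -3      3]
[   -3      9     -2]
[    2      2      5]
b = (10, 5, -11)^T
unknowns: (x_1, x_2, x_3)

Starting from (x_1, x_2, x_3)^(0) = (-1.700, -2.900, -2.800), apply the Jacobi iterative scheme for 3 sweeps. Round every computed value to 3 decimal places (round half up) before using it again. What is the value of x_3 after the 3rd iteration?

-1.838

Iteration 1:
  x_1 = (10 - (-3)·-2.900 - (3)·-2.800) / (-9) = -1.078
  x_2 = (5 - (-3)·-1.700 - (-2)·-2.800) / (9) = -0.633
  x_3 = (-11 - (2)·-1.700 - (2)·-2.900) / (5) = -0.360
Iteration 2:
  x_1 = (10 - (-3)·-0.633 - (3)·-0.360) / (-9) = -1.020
  x_2 = (5 - (-3)·-1.078 - (-2)·-0.360) / (9) = 0.116
  x_3 = (-11 - (2)·-1.078 - (2)·-0.633) / (5) = -1.516
Iteration 3:
  x_1 = (10 - (-3)·0.116 - (3)·-1.516) / (-9) = -1.655
  x_2 = (5 - (-3)·-1.020 - (-2)·-1.516) / (9) = -0.121
  x_3 = (-11 - (2)·-1.020 - (2)·0.116) / (5) = -1.838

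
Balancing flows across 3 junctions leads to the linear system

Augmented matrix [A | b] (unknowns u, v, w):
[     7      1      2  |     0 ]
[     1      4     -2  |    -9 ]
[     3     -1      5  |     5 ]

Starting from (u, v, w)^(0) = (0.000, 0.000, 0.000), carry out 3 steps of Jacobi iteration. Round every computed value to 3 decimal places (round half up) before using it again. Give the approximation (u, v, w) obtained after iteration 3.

Iteration 1:
  u = (0 - (1)·0.000 - (2)·0.000) / (7) = 0.000
  v = (-9 - (1)·0.000 - (-2)·0.000) / (4) = -2.250
  w = (5 - (3)·0.000 - (-1)·0.000) / (5) = 1.000
Iteration 2:
  u = (0 - (1)·-2.250 - (2)·1.000) / (7) = 0.036
  v = (-9 - (1)·0.000 - (-2)·1.000) / (4) = -1.750
  w = (5 - (3)·0.000 - (-1)·-2.250) / (5) = 0.550
Iteration 3:
  u = (0 - (1)·-1.750 - (2)·0.550) / (7) = 0.093
  v = (-9 - (1)·0.036 - (-2)·0.550) / (4) = -1.984
  w = (5 - (3)·0.036 - (-1)·-1.750) / (5) = 0.628

(0.093, -1.984, 0.628)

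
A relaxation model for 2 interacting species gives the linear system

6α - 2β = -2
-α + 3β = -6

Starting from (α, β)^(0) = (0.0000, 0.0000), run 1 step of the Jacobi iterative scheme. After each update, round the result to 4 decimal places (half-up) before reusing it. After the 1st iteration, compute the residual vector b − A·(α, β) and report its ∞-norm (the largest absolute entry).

4.0002

Iteration 1:
  α = (-2 - (-2)·0.0000) / (6) = -0.3333
  β = (-6 - (-1)·0.0000) / (3) = -2.0000
Residual b − A·x = (-4.0002, -0.3333); ∞-norm = 4.0002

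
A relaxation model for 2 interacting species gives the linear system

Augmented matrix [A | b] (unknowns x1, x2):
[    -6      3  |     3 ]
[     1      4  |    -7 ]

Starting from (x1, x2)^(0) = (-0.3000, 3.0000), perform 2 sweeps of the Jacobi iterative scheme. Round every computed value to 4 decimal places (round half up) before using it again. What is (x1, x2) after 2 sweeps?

(-1.3375, -2.0000)

Iteration 1:
  x1 = (3 - (3)·3.0000) / (-6) = 1.0000
  x2 = (-7 - (1)·-0.3000) / (4) = -1.6750
Iteration 2:
  x1 = (3 - (3)·-1.6750) / (-6) = -1.3375
  x2 = (-7 - (1)·1.0000) / (4) = -2.0000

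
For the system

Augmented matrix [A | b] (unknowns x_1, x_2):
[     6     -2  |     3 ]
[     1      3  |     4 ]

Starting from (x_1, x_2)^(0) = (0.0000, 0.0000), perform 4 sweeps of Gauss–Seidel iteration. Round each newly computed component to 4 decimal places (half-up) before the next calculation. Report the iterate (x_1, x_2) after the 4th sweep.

(0.8505, 1.0498)

Iteration 1:
  x_1 = (3 - (-2)·0.0000) / (6) = 0.5000
  x_2 = (4 - (1)·0.5000) / (3) = 1.1667
Iteration 2:
  x_1 = (3 - (-2)·1.1667) / (6) = 0.8889
  x_2 = (4 - (1)·0.8889) / (3) = 1.0370
Iteration 3:
  x_1 = (3 - (-2)·1.0370) / (6) = 0.8457
  x_2 = (4 - (1)·0.8457) / (3) = 1.0514
Iteration 4:
  x_1 = (3 - (-2)·1.0514) / (6) = 0.8505
  x_2 = (4 - (1)·0.8505) / (3) = 1.0498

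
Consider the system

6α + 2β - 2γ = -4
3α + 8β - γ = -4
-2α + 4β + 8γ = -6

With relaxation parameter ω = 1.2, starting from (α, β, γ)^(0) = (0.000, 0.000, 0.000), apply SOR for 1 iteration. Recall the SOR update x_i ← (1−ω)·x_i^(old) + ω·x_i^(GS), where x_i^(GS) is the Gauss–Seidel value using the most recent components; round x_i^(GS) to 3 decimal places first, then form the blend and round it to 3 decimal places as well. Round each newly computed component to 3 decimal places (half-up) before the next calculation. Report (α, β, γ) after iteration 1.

Iteration 1:
  α: GS value = (-4 - (2)·0.000 - (-2)·0.000) / (6) = -0.667;  α ← (1−ω)·0.000 + ω·-0.667 = -0.800
  β: GS value = (-4 - (3)·-0.800 - (-1)·0.000) / (8) = -0.200;  β ← (1−ω)·0.000 + ω·-0.200 = -0.240
  γ: GS value = (-6 - (-2)·-0.800 - (4)·-0.240) / (8) = -0.830;  γ ← (1−ω)·0.000 + ω·-0.830 = -0.996

(-0.800, -0.240, -0.996)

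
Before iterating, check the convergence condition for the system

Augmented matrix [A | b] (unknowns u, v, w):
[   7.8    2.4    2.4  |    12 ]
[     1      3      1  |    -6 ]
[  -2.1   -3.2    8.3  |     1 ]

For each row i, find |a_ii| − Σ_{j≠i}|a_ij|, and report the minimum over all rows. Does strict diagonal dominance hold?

row 1: |7.8| − (2.4+2.4) = 3
row 2: |3| − (1+1) = 1
row 3: |8.3| − (2.1+3.2) = 3
minimum over rows = 1 → strictly diagonally dominant (convergence guaranteed)

1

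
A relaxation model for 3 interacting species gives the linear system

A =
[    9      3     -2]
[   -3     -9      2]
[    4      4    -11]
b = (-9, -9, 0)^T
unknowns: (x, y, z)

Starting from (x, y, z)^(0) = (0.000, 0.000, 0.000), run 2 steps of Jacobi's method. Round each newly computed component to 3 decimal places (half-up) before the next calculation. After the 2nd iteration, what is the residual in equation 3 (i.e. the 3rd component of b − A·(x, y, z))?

0.000

Iteration 1:
  x = (-9 - (3)·0.000 - (-2)·0.000) / (9) = -1.000
  y = (-9 - (-3)·0.000 - (2)·0.000) / (-9) = 1.000
  z = (0 - (4)·0.000 - (4)·0.000) / (-11) = 0.000
Iteration 2:
  x = (-9 - (3)·1.000 - (-2)·0.000) / (9) = -1.333
  y = (-9 - (-3)·-1.000 - (2)·0.000) / (-9) = 1.333
  z = (0 - (4)·-1.000 - (4)·1.000) / (-11) = 0.000
Residual b − A·x = (-1.002, -1.002, 0.000)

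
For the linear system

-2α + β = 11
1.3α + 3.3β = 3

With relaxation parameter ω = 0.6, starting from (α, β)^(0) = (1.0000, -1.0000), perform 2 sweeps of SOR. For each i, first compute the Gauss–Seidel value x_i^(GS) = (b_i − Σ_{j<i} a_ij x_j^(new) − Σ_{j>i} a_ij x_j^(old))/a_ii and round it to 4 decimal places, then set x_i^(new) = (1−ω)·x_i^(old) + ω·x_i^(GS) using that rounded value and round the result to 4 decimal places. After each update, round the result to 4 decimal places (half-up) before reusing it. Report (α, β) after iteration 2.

Iteration 1:
  α: GS value = (11 - (1)·-1.0000) / (-2) = -6.0000;  α ← (1−ω)·1.0000 + ω·-6.0000 = -3.2000
  β: GS value = (3 - (1.3)·-3.2000) / (3.3) = 2.1697;  β ← (1−ω)·-1.0000 + ω·2.1697 = 0.9018
Iteration 2:
  α: GS value = (11 - (1)·0.9018) / (-2) = -5.0491;  α ← (1−ω)·-3.2000 + ω·-5.0491 = -4.3095
  β: GS value = (3 - (1.3)·-4.3095) / (3.3) = 2.6068;  β ← (1−ω)·0.9018 + ω·2.6068 = 1.9248

(-4.3095, 1.9248)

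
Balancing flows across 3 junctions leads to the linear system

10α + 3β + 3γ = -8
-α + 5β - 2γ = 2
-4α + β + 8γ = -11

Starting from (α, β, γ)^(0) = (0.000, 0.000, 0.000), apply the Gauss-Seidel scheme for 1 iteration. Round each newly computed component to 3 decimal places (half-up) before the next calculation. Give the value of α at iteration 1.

Iteration 1:
  α = (-8 - (3)·0.000 - (3)·0.000) / (10) = -0.800
  β = (2 - (-1)·-0.800 - (-2)·0.000) / (5) = 0.240
  γ = (-11 - (-4)·-0.800 - (1)·0.240) / (8) = -1.805

-0.800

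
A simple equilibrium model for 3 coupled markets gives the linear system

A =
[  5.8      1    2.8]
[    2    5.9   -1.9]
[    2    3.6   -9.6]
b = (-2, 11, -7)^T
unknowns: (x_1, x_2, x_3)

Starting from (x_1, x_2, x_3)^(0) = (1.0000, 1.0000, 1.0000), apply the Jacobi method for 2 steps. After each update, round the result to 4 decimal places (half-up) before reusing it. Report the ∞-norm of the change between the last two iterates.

0.7786

Iteration 1:
  x_1 = (-2 - (1)·1.0000 - (2.8)·1.0000) / (5.8) = -1.0000
  x_2 = (11 - (2)·1.0000 - (-1.9)·1.0000) / (5.9) = 1.8475
  x_3 = (-7 - (2)·1.0000 - (3.6)·1.0000) / (-9.6) = 1.3125
Iteration 2:
  x_1 = (-2 - (1)·1.8475 - (2.8)·1.3125) / (5.8) = -1.2970
  x_2 = (11 - (2)·-1.0000 - (-1.9)·1.3125) / (5.9) = 2.6261
  x_3 = (-7 - (2)·-1.0000 - (3.6)·1.8475) / (-9.6) = 1.2136
Change: (-0.2970, 0.7786, -0.0989) → max |·| = 0.7786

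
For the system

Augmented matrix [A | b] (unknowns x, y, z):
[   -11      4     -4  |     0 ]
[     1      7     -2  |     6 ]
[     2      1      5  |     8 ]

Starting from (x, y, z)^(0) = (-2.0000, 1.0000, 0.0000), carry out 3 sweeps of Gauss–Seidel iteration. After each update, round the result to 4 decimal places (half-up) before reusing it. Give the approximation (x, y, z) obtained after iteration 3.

(-0.0613, 1.2718, 1.3702)

Iteration 1:
  x = (0 - (4)·1.0000 - (-4)·0.0000) / (-11) = 0.3636
  y = (6 - (1)·0.3636 - (-2)·0.0000) / (7) = 0.8052
  z = (8 - (2)·0.3636 - (1)·0.8052) / (5) = 1.2935
Iteration 2:
  x = (0 - (4)·0.8052 - (-4)·1.2935) / (-11) = -0.1776
  y = (6 - (1)·-0.1776 - (-2)·1.2935) / (7) = 1.2521
  z = (8 - (2)·-0.1776 - (1)·1.2521) / (5) = 1.4206
Iteration 3:
  x = (0 - (4)·1.2521 - (-4)·1.4206) / (-11) = -0.0613
  y = (6 - (1)·-0.0613 - (-2)·1.4206) / (7) = 1.2718
  z = (8 - (2)·-0.0613 - (1)·1.2718) / (5) = 1.3702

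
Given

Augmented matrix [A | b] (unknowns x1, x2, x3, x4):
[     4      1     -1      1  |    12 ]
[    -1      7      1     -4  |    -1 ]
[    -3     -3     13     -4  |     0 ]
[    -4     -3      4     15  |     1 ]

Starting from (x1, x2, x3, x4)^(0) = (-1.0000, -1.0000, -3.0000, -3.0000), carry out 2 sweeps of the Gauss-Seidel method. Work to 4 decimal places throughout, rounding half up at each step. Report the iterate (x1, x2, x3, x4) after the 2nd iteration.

(2.9307, 0.8158, 1.1249, 0.7114)

Iteration 1:
  x1 = (12 - (1)·-1.0000 - (-1)·-3.0000 - (1)·-3.0000) / (4) = 3.2500
  x2 = (-1 - (-1)·3.2500 - (1)·-3.0000 - (-4)·-3.0000) / (7) = -0.9643
  x3 = (0 - (-3)·3.2500 - (-3)·-0.9643 - (-4)·-3.0000) / (13) = -0.3956
  x4 = (1 - (-4)·3.2500 - (-3)·-0.9643 - (4)·-0.3956) / (15) = 0.8460
Iteration 2:
  x1 = (12 - (1)·-0.9643 - (-1)·-0.3956 - (1)·0.8460) / (4) = 2.9307
  x2 = (-1 - (-1)·2.9307 - (1)·-0.3956 - (-4)·0.8460) / (7) = 0.8158
  x3 = (0 - (-3)·2.9307 - (-3)·0.8158 - (-4)·0.8460) / (13) = 1.1249
  x4 = (1 - (-4)·2.9307 - (-3)·0.8158 - (4)·1.1249) / (15) = 0.7114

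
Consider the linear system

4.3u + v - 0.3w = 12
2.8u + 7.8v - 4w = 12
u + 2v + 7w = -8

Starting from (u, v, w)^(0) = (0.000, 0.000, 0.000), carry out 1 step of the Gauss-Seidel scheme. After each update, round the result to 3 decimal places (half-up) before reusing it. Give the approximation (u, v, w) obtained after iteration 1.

(2.791, 0.537, -1.695)

Iteration 1:
  u = (12 - (1)·0.000 - (-0.3)·0.000) / (4.3) = 2.791
  v = (12 - (2.8)·2.791 - (-4)·0.000) / (7.8) = 0.537
  w = (-8 - (1)·2.791 - (2)·0.537) / (7) = -1.695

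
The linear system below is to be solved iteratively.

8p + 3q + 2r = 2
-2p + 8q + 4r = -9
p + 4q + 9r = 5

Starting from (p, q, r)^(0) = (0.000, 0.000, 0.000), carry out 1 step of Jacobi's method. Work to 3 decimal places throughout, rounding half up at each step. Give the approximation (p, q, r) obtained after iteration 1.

(0.250, -1.125, 0.556)

Iteration 1:
  p = (2 - (3)·0.000 - (2)·0.000) / (8) = 0.250
  q = (-9 - (-2)·0.000 - (4)·0.000) / (8) = -1.125
  r = (5 - (1)·0.000 - (4)·0.000) / (9) = 0.556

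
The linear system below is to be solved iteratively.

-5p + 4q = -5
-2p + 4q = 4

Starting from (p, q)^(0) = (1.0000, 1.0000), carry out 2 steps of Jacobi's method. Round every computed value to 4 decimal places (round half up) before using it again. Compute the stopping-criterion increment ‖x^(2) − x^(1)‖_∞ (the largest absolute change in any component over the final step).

0.4000

Iteration 1:
  p = (-5 - (4)·1.0000) / (-5) = 1.8000
  q = (4 - (-2)·1.0000) / (4) = 1.5000
Iteration 2:
  p = (-5 - (4)·1.5000) / (-5) = 2.2000
  q = (4 - (-2)·1.8000) / (4) = 1.9000
Change: (0.4000, 0.4000) → max |·| = 0.4000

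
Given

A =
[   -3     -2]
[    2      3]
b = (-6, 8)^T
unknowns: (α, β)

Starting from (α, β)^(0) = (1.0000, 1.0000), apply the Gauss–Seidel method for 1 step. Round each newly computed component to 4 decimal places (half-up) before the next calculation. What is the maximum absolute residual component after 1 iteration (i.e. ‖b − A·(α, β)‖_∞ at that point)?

Iteration 1:
  α = (-6 - (-2)·1.0000) / (-3) = 1.3333
  β = (8 - (2)·1.3333) / (3) = 1.7778
Residual b − A·x = (1.5555, 0.0000); ∞-norm = 1.5555

1.5555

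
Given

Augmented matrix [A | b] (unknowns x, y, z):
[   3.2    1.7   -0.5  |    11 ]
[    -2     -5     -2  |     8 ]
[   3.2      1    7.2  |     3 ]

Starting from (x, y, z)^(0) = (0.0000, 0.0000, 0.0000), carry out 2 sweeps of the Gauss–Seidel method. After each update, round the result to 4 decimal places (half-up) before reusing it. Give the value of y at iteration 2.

-3.2844

Iteration 1:
  x = (11 - (1.7)·0.0000 - (-0.5)·0.0000) / (3.2) = 3.4375
  y = (8 - (-2)·3.4375 - (-2)·0.0000) / (-5) = -2.9750
  z = (3 - (3.2)·3.4375 - (1)·-2.9750) / (7.2) = -0.6979
Iteration 2:
  x = (11 - (1.7)·-2.9750 - (-0.5)·-0.6979) / (3.2) = 4.9089
  y = (8 - (-2)·4.9089 - (-2)·-0.6979) / (-5) = -3.2844
  z = (3 - (3.2)·4.9089 - (1)·-3.2844) / (7.2) = -1.3089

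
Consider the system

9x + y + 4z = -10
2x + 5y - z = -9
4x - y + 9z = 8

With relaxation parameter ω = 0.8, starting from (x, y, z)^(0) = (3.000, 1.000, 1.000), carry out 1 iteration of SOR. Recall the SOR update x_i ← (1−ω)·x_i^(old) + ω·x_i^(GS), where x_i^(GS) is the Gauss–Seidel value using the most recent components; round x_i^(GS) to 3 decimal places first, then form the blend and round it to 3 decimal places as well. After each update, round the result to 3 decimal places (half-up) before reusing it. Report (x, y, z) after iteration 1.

Iteration 1:
  x: GS value = (-10 - (1)·1.000 - (4)·1.000) / (9) = -1.667;  x ← (1−ω)·3.000 + ω·-1.667 = -0.734
  y: GS value = (-9 - (2)·-0.734 - (-1)·1.000) / (5) = -1.306;  y ← (1−ω)·1.000 + ω·-1.306 = -0.845
  z: GS value = (8 - (4)·-0.734 - (-1)·-0.845) / (9) = 1.121;  z ← (1−ω)·1.000 + ω·1.121 = 1.097

(-0.734, -0.845, 1.097)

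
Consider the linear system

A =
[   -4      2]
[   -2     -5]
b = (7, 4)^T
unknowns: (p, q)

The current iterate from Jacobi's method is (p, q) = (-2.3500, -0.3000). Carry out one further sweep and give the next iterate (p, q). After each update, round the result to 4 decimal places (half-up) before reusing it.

(-1.9000, 0.1400)

One sweep:
  p = (7 - (2)·-0.3000) / (-4) = -1.9000
  q = (4 - (-2)·-2.3500) / (-5) = 0.1400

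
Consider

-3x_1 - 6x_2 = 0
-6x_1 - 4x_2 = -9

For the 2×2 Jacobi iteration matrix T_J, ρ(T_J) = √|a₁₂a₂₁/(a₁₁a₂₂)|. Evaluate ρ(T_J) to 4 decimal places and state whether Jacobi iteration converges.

a₁₂a₂₁/(a₁₁a₂₂) = (-6)·(-6) / ((-3)·(-4)) = 3.000000
ρ = √|3.000000| = √3.000000 = 1.7321
ρ > 1, so Jacobi diverges

1.7321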